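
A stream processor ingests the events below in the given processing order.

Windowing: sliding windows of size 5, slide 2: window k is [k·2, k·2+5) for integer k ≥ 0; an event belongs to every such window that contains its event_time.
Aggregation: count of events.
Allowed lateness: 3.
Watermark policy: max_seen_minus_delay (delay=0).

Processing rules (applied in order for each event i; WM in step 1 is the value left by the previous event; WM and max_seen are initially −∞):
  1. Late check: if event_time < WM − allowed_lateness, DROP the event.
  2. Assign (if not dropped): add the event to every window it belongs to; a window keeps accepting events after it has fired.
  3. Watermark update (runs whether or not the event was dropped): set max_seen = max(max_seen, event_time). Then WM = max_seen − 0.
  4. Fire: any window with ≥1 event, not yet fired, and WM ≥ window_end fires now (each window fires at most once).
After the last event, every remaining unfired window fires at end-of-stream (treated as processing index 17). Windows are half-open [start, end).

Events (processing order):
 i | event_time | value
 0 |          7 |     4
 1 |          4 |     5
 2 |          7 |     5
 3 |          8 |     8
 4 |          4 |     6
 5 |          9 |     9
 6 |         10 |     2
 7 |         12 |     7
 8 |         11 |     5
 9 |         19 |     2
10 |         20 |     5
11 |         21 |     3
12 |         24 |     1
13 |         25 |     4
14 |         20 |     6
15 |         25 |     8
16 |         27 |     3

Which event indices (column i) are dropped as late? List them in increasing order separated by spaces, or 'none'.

i=0 t=7 v=4: → [6,11),[4,9); WM=7
i=1 t=4 v=5: → [4,9),[2,7),[0,5); WM=7; [0,5) fires=1 [2,7) fires=1
i=2 t=7 v=5: → [6,11),[4,9); WM=7
i=3 t=8 v=8: → [8,13),[6,11),[4,9); WM=8
i=4 t=4 v=6: DROP (t<8-3); WM=8
i=5 t=9 v=9: → [8,13),[6,11); WM=9; [4,9) fires=4
i=6 t=10 v=2: → [10,15),[8,13),[6,11); WM=10
i=7 t=12 v=7: → [12,17),[10,15),[8,13); WM=12; [6,11) fires=5
i=8 t=11 v=5: → [10,15),[8,13); WM=12
i=9 t=19 v=2: → [18,23),[16,21); WM=19; [8,13) fires=5 [10,15) fires=3 [12,17) fires=1
i=10 t=20 v=5: → [20,25),[18,23),[16,21); WM=20
i=11 t=21 v=3: → [20,25),[18,23); WM=21; [16,21) fires=2
i=12 t=24 v=1: → [24,29),[22,27),[20,25); WM=24; [18,23) fires=3
i=13 t=25 v=4: → [24,29),[22,27); WM=25; [20,25) fires=3
i=14 t=20 v=6: DROP (t<25-3); WM=25
i=15 t=25 v=8: → [24,29),[22,27); WM=25
i=16 t=27 v=3: → [26,31),[24,29); WM=27; [22,27) fires=3

4 14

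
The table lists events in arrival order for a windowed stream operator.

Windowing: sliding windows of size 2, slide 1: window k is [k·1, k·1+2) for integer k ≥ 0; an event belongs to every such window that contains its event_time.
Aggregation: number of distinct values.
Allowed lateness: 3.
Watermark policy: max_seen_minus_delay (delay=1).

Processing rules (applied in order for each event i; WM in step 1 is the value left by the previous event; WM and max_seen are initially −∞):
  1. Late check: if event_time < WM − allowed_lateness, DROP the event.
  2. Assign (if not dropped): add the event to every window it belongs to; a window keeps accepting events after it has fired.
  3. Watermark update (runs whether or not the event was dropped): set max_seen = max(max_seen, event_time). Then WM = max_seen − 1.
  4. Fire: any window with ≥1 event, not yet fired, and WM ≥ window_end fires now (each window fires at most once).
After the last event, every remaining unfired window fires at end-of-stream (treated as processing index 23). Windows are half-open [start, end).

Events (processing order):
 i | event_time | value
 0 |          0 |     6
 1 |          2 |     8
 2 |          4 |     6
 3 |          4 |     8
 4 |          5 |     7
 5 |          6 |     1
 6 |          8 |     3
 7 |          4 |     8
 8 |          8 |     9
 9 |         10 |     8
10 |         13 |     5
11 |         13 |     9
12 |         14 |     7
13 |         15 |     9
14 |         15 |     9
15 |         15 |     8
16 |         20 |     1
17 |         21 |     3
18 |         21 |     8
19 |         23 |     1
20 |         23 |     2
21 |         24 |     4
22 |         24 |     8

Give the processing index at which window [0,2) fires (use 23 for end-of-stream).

i=0 t=0 v=6: → [0,2); WM=-1
i=1 t=2 v=8: → [2,4),[1,3); WM=1
i=2 t=4 v=6: → [4,6),[3,5); WM=3; [0,2) fires=1 [1,3) fires=1
i=3 t=4 v=8: → [4,6),[3,5); WM=3
i=4 t=5 v=7: → [5,7),[4,6); WM=4; [2,4) fires=1
i=5 t=6 v=1: → [6,8),[5,7); WM=5; [3,5) fires=2
i=6 t=8 v=3: → [8,10),[7,9); WM=7; [4,6) fires=3 [5,7) fires=2
i=7 t=4 v=8: → [4,6),[3,5); WM=7
i=8 t=8 v=9: → [8,10),[7,9); WM=7
i=9 t=10 v=8: → [10,12),[9,11); WM=9; [6,8) fires=1 [7,9) fires=2
i=10 t=13 v=5: → [13,15),[12,14); WM=12; [8,10) fires=2 [9,11) fires=1 [10,12) fires=1
i=11 t=13 v=9: → [13,15),[12,14); WM=12
i=12 t=14 v=7: → [14,16),[13,15); WM=13
i=13 t=15 v=9: → [15,17),[14,16); WM=14; [12,14) fires=2
i=14 t=15 v=9: → [15,17),[14,16); WM=14
i=15 t=15 v=8: → [15,17),[14,16); WM=14
i=16 t=20 v=1: → [20,22),[19,21); WM=19; [13,15) fires=3 [14,16) fires=3 [15,17) fires=2
i=17 t=21 v=3: → [21,23),[20,22); WM=20
i=18 t=21 v=8: → [21,23),[20,22); WM=20
i=19 t=23 v=1: → [23,25),[22,24); WM=22; [19,21) fires=1 [20,22) fires=3
i=20 t=23 v=2: → [23,25),[22,24); WM=22
i=21 t=24 v=4: → [24,26),[23,25); WM=23; [21,23) fires=2
i=22 t=24 v=8: → [24,26),[23,25); WM=23

2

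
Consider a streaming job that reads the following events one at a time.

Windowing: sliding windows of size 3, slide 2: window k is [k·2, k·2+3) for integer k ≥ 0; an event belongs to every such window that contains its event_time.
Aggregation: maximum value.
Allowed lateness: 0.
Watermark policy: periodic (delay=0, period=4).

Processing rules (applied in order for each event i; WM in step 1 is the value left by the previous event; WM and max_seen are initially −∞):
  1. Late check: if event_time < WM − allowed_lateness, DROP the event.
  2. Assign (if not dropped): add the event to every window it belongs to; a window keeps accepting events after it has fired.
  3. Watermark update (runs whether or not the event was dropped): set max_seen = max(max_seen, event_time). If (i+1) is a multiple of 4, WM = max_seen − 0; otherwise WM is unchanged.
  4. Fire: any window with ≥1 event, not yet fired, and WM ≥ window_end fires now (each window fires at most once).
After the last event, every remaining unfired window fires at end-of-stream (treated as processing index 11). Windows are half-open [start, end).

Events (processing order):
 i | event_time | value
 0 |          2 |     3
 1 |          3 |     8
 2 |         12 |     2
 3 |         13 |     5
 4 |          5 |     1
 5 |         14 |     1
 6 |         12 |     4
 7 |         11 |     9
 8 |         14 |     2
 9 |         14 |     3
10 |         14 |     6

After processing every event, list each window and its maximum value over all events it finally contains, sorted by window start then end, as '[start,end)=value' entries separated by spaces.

[0,3)=3 [2,5)=8 [10,13)=2 [12,15)=6 [14,17)=6

i=0 t=2 v=3: → [2,5),[0,3); WM=−∞
i=1 t=3 v=8: → [2,5); WM=−∞
i=2 t=12 v=2: → [12,15),[10,13); WM=−∞
i=3 t=13 v=5: → [12,15); WM=13; [0,3) fires=3 [2,5) fires=8 [10,13) fires=2
i=4 t=5 v=1: DROP (t<13-0); WM=13
i=5 t=14 v=1: → [14,17),[12,15); WM=13
i=6 t=12 v=4: DROP (t<13-0); WM=13
i=7 t=11 v=9: DROP (t<13-0); WM=14
i=8 t=14 v=2: → [14,17),[12,15); WM=14
i=9 t=14 v=3: → [14,17),[12,15); WM=14
i=10 t=14 v=6: → [14,17),[12,15); WM=14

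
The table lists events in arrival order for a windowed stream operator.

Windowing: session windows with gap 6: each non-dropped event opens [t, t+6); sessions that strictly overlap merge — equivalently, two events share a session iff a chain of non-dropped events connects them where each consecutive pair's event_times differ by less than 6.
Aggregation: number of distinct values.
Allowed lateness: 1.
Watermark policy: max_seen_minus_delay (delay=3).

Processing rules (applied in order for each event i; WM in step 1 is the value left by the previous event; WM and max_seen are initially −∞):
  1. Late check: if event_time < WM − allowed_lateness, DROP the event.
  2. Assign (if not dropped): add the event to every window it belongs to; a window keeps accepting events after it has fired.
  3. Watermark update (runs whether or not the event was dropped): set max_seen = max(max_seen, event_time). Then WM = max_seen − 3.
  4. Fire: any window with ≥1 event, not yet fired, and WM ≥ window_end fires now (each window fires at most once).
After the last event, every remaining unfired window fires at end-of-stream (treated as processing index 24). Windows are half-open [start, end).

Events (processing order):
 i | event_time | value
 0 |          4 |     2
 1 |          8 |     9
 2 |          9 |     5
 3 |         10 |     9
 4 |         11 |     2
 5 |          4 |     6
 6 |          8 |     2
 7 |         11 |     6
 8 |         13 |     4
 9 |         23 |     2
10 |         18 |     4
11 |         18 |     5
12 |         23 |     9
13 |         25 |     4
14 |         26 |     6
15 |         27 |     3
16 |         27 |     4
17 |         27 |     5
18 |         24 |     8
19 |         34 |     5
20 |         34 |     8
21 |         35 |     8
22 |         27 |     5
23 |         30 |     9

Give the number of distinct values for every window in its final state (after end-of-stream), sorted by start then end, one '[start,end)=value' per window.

i=0 t=4 v=2: → [4,10); WM=1
i=1 t=8 v=9: → [4,14); WM=5
i=2 t=9 v=5: → [4,15); WM=6
i=3 t=10 v=9: → [4,16); WM=7
i=4 t=11 v=2: → [4,17); WM=8
i=5 t=4 v=6: DROP (t<8-1); WM=8
i=6 t=8 v=2: → [4,17); WM=8
i=7 t=11 v=6: → [4,17); WM=8
i=8 t=13 v=4: → [4,19); WM=10
i=9 t=23 v=2: → [23,29); WM=20
i=10 t=18 v=4: DROP (t<20-1); WM=20
i=11 t=18 v=5: DROP (t<20-1); WM=20
i=12 t=23 v=9: → [23,29); WM=20
i=13 t=25 v=4: → [23,31); WM=22
i=14 t=26 v=6: → [23,32); WM=23
i=15 t=27 v=3: → [23,33); WM=24
i=16 t=27 v=4: → [23,33); WM=24
i=17 t=27 v=5: → [23,33); WM=24
i=18 t=24 v=8: → [23,33); WM=24
i=19 t=34 v=5: → [34,40); WM=31
i=20 t=34 v=8: → [34,40); WM=31
i=21 t=35 v=8: → [34,41); WM=32
i=22 t=27 v=5: DROP (t<32-1); WM=32
i=23 t=30 v=9: DROP (t<32-1); WM=32

[4,19)=5 [23,33)=7 [34,41)=2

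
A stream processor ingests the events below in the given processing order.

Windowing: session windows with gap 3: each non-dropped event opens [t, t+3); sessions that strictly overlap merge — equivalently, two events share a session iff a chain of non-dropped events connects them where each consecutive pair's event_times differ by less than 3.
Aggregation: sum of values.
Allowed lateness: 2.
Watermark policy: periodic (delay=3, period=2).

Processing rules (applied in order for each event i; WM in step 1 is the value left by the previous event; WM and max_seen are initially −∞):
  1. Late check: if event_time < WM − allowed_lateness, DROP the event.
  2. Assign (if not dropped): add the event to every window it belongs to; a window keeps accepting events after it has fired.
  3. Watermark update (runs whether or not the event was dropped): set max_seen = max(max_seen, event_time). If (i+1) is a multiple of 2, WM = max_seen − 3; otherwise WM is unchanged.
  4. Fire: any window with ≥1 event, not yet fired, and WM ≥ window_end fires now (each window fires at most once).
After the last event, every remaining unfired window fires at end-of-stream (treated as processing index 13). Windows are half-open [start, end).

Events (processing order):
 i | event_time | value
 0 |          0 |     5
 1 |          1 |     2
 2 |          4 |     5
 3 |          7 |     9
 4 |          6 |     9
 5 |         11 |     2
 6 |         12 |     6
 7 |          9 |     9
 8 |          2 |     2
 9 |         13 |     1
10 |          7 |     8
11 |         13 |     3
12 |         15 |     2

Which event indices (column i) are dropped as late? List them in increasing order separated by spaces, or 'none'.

i=0 t=0 v=5: → [0,3); WM=−∞
i=1 t=1 v=2: → [0,4); WM=-2
i=2 t=4 v=5: → [4,7); WM=-2
i=3 t=7 v=9: → [7,10); WM=4
i=4 t=6 v=9: → [4,10); WM=4
i=5 t=11 v=2: → [11,14); WM=8
i=6 t=12 v=6: → [11,15); WM=8
i=7 t=9 v=9: → [4,15); WM=9
i=8 t=2 v=2: DROP (t<9-2); WM=9
i=9 t=13 v=1: → [4,16); WM=10
i=10 t=7 v=8: DROP (t<10-2); WM=10
i=11 t=13 v=3: → [4,16); WM=10
i=12 t=15 v=2: → [4,18); WM=10

8 10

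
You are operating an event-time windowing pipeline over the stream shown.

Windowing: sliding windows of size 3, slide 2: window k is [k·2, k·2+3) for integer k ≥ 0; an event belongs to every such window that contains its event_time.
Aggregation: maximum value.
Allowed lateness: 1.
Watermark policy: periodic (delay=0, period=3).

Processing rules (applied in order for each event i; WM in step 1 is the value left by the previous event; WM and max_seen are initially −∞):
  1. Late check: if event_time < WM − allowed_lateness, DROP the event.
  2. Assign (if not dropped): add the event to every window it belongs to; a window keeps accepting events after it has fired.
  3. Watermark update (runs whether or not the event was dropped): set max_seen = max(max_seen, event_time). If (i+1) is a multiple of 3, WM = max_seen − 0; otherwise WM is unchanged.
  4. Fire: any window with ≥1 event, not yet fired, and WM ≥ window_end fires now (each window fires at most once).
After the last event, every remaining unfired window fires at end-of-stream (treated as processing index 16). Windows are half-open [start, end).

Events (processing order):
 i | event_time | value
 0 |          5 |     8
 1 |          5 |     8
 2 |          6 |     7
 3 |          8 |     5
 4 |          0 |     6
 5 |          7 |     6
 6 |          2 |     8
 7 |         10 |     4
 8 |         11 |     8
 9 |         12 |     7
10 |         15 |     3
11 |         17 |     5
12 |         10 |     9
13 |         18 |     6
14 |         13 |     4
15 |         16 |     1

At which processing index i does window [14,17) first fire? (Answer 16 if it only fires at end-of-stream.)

i=0 t=5 v=8: → [4,7); WM=−∞
i=1 t=5 v=8: → [4,7); WM=−∞
i=2 t=6 v=7: → [6,9),[4,7); WM=6
i=3 t=8 v=5: → [8,11),[6,9); WM=6
i=4 t=0 v=6: DROP (t<6-1); WM=6
i=5 t=7 v=6: → [6,9); WM=8; [4,7) fires=8
i=6 t=2 v=8: DROP (t<8-1); WM=8
i=7 t=10 v=4: → [10,13),[8,11); WM=8
i=8 t=11 v=8: → [10,13); WM=11; [6,9) fires=7 [8,11) fires=5
i=9 t=12 v=7: → [12,15),[10,13); WM=11
i=10 t=15 v=3: → [14,17); WM=11
i=11 t=17 v=5: → [16,19); WM=17; [10,13) fires=8 [12,15) fires=7 [14,17) fires=3
i=12 t=10 v=9: DROP (t<17-1); WM=17
i=13 t=18 v=6: → [18,21),[16,19); WM=17
i=14 t=13 v=4: DROP (t<17-1); WM=18
i=15 t=16 v=1: DROP (t<18-1); WM=18

11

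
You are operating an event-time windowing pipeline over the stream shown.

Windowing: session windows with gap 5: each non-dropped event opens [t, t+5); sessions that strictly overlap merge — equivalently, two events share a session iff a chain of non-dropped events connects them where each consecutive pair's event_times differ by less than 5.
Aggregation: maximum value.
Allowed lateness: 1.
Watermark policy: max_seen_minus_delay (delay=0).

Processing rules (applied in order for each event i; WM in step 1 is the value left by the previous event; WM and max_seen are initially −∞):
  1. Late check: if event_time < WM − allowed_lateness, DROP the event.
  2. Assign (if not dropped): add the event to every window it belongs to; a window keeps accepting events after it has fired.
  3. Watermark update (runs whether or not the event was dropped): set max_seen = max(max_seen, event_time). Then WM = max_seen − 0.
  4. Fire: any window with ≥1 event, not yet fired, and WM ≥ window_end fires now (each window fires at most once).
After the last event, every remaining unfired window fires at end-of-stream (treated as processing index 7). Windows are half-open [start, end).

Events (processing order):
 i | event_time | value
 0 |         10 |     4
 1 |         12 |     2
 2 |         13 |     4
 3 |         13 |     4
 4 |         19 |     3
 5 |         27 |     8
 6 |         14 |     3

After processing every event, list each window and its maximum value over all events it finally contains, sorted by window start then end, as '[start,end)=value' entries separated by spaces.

[10,18)=4 [19,24)=3 [27,32)=8

i=0 t=10 v=4: → [10,15); WM=10
i=1 t=12 v=2: → [10,17); WM=12
i=2 t=13 v=4: → [10,18); WM=13
i=3 t=13 v=4: → [10,18); WM=13
i=4 t=19 v=3: → [19,24); WM=19
i=5 t=27 v=8: → [27,32); WM=27
i=6 t=14 v=3: DROP (t<27-1); WM=27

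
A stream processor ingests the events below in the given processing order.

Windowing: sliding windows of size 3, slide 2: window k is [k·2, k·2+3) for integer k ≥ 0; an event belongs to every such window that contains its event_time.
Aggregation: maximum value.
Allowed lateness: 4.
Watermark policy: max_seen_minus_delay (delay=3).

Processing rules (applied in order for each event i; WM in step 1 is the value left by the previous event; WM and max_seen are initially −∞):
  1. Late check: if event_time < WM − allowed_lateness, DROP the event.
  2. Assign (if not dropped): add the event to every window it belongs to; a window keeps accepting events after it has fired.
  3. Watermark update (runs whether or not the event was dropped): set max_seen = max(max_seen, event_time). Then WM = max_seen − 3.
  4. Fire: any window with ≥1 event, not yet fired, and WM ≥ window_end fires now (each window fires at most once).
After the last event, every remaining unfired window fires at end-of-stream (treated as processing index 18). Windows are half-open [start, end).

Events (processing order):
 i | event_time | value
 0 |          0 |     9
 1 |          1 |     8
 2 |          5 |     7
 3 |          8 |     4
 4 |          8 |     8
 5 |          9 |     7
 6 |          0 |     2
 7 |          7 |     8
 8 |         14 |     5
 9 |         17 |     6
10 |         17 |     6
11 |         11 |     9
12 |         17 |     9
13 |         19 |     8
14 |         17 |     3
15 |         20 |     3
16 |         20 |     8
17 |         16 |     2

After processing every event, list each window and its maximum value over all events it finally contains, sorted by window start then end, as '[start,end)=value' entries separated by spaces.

[0,3)=9 [4,7)=7 [6,9)=8 [8,11)=8 [10,13)=9 [12,15)=5 [14,17)=5 [16,19)=9 [18,21)=8 [20,23)=8

i=0 t=0 v=9: → [0,3); WM=-3
i=1 t=1 v=8: → [0,3); WM=-2
i=2 t=5 v=7: → [4,7); WM=2
i=3 t=8 v=4: → [8,11),[6,9); WM=5; [0,3) fires=9
i=4 t=8 v=8: → [8,11),[6,9); WM=5
i=5 t=9 v=7: → [8,11); WM=6
i=6 t=0 v=2: DROP (t<6-4); WM=6
i=7 t=7 v=8: → [6,9); WM=6
i=8 t=14 v=5: → [14,17),[12,15); WM=11; [4,7) fires=7 [6,9) fires=8 [8,11) fires=8
i=9 t=17 v=6: → [16,19); WM=14
i=10 t=17 v=6: → [16,19); WM=14
i=11 t=11 v=9: → [10,13); WM=14; [10,13) fires=9
i=12 t=17 v=9: → [16,19); WM=14
i=13 t=19 v=8: → [18,21); WM=16; [12,15) fires=5
i=14 t=17 v=3: → [16,19); WM=16
i=15 t=20 v=3: → [20,23),[18,21); WM=17; [14,17) fires=5
i=16 t=20 v=8: → [20,23),[18,21); WM=17
i=17 t=16 v=2: → [16,19),[14,17); WM=17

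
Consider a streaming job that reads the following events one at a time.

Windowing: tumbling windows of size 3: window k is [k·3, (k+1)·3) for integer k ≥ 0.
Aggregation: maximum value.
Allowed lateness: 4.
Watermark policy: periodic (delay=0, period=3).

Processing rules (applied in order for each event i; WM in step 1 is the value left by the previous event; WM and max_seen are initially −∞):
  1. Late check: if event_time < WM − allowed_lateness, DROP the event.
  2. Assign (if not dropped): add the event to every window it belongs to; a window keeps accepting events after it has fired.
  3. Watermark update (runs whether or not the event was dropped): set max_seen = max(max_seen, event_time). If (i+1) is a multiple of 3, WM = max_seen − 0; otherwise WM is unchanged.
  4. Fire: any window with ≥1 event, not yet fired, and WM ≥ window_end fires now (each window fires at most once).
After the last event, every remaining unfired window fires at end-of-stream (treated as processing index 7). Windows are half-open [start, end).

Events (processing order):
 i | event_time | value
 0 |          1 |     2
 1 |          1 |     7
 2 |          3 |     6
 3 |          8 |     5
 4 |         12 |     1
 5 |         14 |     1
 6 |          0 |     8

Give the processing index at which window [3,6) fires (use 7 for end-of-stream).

i=0 t=1 v=2: → [0,3); WM=−∞
i=1 t=1 v=7: → [0,3); WM=−∞
i=2 t=3 v=6: → [3,6); WM=3; [0,3) fires=7
i=3 t=8 v=5: → [6,9); WM=3
i=4 t=12 v=1: → [12,15); WM=3
i=5 t=14 v=1: → [12,15); WM=14; [3,6) fires=6 [6,9) fires=5
i=6 t=0 v=8: DROP (t<14-4); WM=14

5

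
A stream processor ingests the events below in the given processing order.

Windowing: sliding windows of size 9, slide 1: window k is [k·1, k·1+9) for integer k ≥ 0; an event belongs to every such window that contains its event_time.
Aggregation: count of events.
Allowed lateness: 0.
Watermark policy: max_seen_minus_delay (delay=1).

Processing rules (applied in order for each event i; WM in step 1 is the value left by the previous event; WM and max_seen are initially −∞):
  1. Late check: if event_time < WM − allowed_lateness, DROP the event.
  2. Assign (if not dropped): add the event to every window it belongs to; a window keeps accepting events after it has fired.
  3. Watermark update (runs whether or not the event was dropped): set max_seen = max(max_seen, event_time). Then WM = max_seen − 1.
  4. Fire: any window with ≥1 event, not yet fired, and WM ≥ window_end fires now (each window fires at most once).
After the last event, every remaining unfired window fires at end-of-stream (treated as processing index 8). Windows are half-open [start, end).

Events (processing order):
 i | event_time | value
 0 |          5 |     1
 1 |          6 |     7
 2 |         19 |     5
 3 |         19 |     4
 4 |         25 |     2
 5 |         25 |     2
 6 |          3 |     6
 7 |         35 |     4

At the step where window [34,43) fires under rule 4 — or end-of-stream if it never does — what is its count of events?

1

i=0 t=5 v=1: → [5,14),[4,13),[3,12),[2,11),[1,10),[0,9); WM=4
i=1 t=6 v=7: → [6,15),[5,14),[4,13),[3,12),[2,11),[1,10),[0,9); WM=5
i=2 t=19 v=5: → [19,28),[18,27),[17,26),[16,25),[15,24),[14,23),[13,22),[12,21),[11,20); WM=18; [0,9) fires=2 [1,10) fires=2 [2,11) fires=2 [3,12) fires=2 [4,13) fires=2 [5,14) fires=2 [6,15) fires=1
i=3 t=19 v=4: → [19,28),[18,27),[17,26),[16,25),[15,24),[14,23),[13,22),[12,21),[11,20); WM=18
i=4 t=25 v=2: → [25,34),[24,33),[23,32),[22,31),[21,30),[20,29),[19,28),[18,27),[17,26); WM=24; [11,20) fires=2 [12,21) fires=2 [13,22) fires=2 [14,23) fires=2 [15,24) fires=2
i=5 t=25 v=2: → [25,34),[24,33),[23,32),[22,31),[21,30),[20,29),[19,28),[18,27),[17,26); WM=24
i=6 t=3 v=6: DROP (t<24-0); WM=24
i=7 t=35 v=4: → [35,44),[34,43),[33,42),[32,41),[31,40),[30,39),[29,38),[28,37),[27,36); WM=34; [16,25) fires=2 [17,26) fires=4 [18,27) fires=4 [19,28) fires=4 [20,29) fires=2 [21,30) fires=2 [22,31) fires=2 [23,32) fires=2 [24,33) fires=2 [25,34) fires=2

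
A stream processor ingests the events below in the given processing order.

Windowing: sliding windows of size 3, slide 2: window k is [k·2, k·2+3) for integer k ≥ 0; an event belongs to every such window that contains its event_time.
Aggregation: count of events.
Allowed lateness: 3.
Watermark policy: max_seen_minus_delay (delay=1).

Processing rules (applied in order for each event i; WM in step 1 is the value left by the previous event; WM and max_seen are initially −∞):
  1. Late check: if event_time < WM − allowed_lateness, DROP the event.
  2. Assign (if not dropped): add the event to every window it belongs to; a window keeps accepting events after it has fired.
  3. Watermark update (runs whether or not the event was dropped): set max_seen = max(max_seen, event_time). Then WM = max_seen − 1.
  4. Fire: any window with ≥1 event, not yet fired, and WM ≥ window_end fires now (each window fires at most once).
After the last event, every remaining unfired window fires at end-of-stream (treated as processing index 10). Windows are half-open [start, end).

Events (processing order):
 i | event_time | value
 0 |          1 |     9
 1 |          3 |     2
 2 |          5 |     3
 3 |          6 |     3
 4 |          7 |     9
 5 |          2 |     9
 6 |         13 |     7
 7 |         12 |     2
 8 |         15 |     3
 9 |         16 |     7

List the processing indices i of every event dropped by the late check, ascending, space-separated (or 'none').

5

i=0 t=1 v=9: → [0,3); WM=0
i=1 t=3 v=2: → [2,5); WM=2
i=2 t=5 v=3: → [4,7); WM=4; [0,3) fires=1
i=3 t=6 v=3: → [6,9),[4,7); WM=5; [2,5) fires=1
i=4 t=7 v=9: → [6,9); WM=6
i=5 t=2 v=9: DROP (t<6-3); WM=6
i=6 t=13 v=7: → [12,15); WM=12; [4,7) fires=2 [6,9) fires=2
i=7 t=12 v=2: → [12,15),[10,13); WM=12
i=8 t=15 v=3: → [14,17); WM=14; [10,13) fires=1
i=9 t=16 v=7: → [16,19),[14,17); WM=15; [12,15) fires=2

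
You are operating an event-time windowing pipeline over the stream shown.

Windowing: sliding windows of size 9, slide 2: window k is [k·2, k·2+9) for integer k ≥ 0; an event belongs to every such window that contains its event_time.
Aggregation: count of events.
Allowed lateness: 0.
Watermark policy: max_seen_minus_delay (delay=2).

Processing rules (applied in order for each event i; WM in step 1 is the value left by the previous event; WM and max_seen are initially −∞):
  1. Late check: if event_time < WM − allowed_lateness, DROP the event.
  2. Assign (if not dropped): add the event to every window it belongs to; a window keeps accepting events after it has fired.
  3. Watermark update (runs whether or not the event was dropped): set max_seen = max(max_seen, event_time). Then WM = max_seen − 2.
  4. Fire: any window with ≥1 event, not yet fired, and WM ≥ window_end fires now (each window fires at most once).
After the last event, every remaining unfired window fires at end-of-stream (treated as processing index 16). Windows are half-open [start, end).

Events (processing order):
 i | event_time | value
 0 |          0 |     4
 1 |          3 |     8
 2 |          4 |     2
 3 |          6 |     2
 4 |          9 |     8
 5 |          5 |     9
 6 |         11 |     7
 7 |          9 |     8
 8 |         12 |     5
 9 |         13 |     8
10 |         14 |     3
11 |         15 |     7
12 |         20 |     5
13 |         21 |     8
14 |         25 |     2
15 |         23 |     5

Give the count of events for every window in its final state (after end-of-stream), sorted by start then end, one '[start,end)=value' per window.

i=0 t=0 v=4: → [0,9); WM=-2
i=1 t=3 v=8: → [2,11),[0,9); WM=1
i=2 t=4 v=2: → [4,13),[2,11),[0,9); WM=2
i=3 t=6 v=2: → [6,15),[4,13),[2,11),[0,9); WM=4
i=4 t=9 v=8: → [8,17),[6,15),[4,13),[2,11); WM=7
i=5 t=5 v=9: DROP (t<7-0); WM=7
i=6 t=11 v=7: → [10,19),[8,17),[6,15),[4,13); WM=9; [0,9) fires=4
i=7 t=9 v=8: → [8,17),[6,15),[4,13),[2,11); WM=9
i=8 t=12 v=5: → [12,21),[10,19),[8,17),[6,15),[4,13); WM=10
i=9 t=13 v=8: → [12,21),[10,19),[8,17),[6,15); WM=11; [2,11) fires=5
i=10 t=14 v=3: → [14,23),[12,21),[10,19),[8,17),[6,15); WM=12
i=11 t=15 v=7: → [14,23),[12,21),[10,19),[8,17); WM=13; [4,13) fires=6
i=12 t=20 v=5: → [20,29),[18,27),[16,25),[14,23),[12,21); WM=18; [6,15) fires=7 [8,17) fires=7
i=13 t=21 v=8: → [20,29),[18,27),[16,25),[14,23); WM=19; [10,19) fires=5
i=14 t=25 v=2: → [24,33),[22,31),[20,29),[18,27); WM=23; [12,21) fires=5 [14,23) fires=4
i=15 t=23 v=5: → [22,31),[20,29),[18,27),[16,25); WM=23

[0,9)=4 [2,11)=5 [4,13)=6 [6,15)=7 [8,17)=7 [10,19)=5 [12,21)=5 [14,23)=4 [16,25)=3 [18,27)=4 [20,29)=4 [22,31)=2 [24,33)=1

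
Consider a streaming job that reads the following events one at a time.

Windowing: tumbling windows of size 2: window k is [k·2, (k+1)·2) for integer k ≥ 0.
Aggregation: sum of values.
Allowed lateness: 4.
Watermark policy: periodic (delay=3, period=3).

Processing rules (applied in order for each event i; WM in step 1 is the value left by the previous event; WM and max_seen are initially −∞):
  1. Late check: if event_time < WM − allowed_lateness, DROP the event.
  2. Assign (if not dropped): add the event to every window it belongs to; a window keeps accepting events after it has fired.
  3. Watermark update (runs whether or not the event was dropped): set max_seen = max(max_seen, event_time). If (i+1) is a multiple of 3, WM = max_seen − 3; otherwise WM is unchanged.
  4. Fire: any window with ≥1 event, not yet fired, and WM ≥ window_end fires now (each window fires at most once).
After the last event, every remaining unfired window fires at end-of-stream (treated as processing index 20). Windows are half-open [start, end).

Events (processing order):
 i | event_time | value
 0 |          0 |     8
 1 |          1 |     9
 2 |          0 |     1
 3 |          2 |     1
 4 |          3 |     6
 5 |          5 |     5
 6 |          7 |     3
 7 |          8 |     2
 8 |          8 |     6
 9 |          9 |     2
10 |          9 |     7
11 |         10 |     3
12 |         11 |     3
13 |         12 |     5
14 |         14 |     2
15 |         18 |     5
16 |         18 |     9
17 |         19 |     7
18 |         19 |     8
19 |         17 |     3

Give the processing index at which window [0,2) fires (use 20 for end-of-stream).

5

i=0 t=0 v=8: → [0,2); WM=−∞
i=1 t=1 v=9: → [0,2); WM=−∞
i=2 t=0 v=1: → [0,2); WM=-2
i=3 t=2 v=1: → [2,4); WM=-2
i=4 t=3 v=6: → [2,4); WM=-2
i=5 t=5 v=5: → [4,6); WM=2; [0,2) fires=18
i=6 t=7 v=3: → [6,8); WM=2
i=7 t=8 v=2: → [8,10); WM=2
i=8 t=8 v=6: → [8,10); WM=5; [2,4) fires=7
i=9 t=9 v=2: → [8,10); WM=5
i=10 t=9 v=7: → [8,10); WM=5
i=11 t=10 v=3: → [10,12); WM=7; [4,6) fires=5
i=12 t=11 v=3: → [10,12); WM=7
i=13 t=12 v=5: → [12,14); WM=7
i=14 t=14 v=2: → [14,16); WM=11; [6,8) fires=3 [8,10) fires=17
i=15 t=18 v=5: → [18,20); WM=11
i=16 t=18 v=9: → [18,20); WM=11
i=17 t=19 v=7: → [18,20); WM=16; [10,12) fires=6 [12,14) fires=5 [14,16) fires=2
i=18 t=19 v=8: → [18,20); WM=16
i=19 t=17 v=3: → [16,18); WM=16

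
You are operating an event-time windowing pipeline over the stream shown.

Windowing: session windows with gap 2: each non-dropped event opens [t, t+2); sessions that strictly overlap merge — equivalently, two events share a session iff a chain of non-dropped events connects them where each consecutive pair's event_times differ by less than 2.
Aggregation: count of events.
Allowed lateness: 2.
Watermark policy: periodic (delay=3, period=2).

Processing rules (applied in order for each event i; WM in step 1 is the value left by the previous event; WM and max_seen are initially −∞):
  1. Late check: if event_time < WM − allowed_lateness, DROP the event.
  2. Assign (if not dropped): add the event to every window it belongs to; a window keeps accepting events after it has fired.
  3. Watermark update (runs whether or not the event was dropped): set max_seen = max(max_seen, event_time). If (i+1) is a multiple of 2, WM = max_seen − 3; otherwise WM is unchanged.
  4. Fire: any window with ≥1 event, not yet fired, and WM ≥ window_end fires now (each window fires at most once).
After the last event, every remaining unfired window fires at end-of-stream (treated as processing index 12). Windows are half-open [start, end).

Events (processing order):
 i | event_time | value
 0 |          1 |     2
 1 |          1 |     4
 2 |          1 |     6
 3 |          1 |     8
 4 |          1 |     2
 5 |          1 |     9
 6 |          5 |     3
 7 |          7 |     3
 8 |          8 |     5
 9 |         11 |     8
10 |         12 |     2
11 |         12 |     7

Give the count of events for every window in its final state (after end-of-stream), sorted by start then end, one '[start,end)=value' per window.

[1,3)=6 [5,7)=1 [7,10)=2 [11,14)=3

i=0 t=1 v=2: → [1,3); WM=−∞
i=1 t=1 v=4: → [1,3); WM=-2
i=2 t=1 v=6: → [1,3); WM=-2
i=3 t=1 v=8: → [1,3); WM=-2
i=4 t=1 v=2: → [1,3); WM=-2
i=5 t=1 v=9: → [1,3); WM=-2
i=6 t=5 v=3: → [5,7); WM=-2
i=7 t=7 v=3: → [7,9); WM=4
i=8 t=8 v=5: → [7,10); WM=4
i=9 t=11 v=8: → [11,13); WM=8
i=10 t=12 v=2: → [11,14); WM=8
i=11 t=12 v=7: → [11,14); WM=9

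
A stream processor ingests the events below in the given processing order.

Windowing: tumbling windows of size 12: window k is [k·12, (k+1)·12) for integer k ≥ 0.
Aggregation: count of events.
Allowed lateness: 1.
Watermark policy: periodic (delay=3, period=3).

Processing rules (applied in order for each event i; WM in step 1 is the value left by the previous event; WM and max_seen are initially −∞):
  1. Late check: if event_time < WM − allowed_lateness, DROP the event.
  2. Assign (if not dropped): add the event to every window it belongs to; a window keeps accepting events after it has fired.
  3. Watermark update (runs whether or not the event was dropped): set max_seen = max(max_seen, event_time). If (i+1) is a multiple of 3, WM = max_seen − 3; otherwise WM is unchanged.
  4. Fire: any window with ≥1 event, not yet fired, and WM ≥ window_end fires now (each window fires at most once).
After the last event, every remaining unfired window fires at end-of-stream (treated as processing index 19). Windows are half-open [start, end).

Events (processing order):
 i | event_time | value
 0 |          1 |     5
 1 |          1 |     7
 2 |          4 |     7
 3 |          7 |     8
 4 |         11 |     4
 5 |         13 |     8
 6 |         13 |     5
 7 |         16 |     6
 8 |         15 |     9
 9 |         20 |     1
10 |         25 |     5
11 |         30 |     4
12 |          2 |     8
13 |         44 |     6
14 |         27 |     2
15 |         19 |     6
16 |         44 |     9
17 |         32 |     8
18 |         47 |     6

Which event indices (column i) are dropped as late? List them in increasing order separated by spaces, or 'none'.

i=0 t=1 v=5: → [0,12); WM=−∞
i=1 t=1 v=7: → [0,12); WM=−∞
i=2 t=4 v=7: → [0,12); WM=1
i=3 t=7 v=8: → [0,12); WM=1
i=4 t=11 v=4: → [0,12); WM=1
i=5 t=13 v=8: → [12,24); WM=10
i=6 t=13 v=5: → [12,24); WM=10
i=7 t=16 v=6: → [12,24); WM=10
i=8 t=15 v=9: → [12,24); WM=13; [0,12) fires=5
i=9 t=20 v=1: → [12,24); WM=13
i=10 t=25 v=5: → [24,36); WM=13
i=11 t=30 v=4: → [24,36); WM=27; [12,24) fires=5
i=12 t=2 v=8: DROP (t<27-1); WM=27
i=13 t=44 v=6: → [36,48); WM=27
i=14 t=27 v=2: → [24,36); WM=41; [24,36) fires=3
i=15 t=19 v=6: DROP (t<41-1); WM=41
i=16 t=44 v=9: → [36,48); WM=41
i=17 t=32 v=8: DROP (t<41-1); WM=41
i=18 t=47 v=6: → [36,48); WM=41

12 15 17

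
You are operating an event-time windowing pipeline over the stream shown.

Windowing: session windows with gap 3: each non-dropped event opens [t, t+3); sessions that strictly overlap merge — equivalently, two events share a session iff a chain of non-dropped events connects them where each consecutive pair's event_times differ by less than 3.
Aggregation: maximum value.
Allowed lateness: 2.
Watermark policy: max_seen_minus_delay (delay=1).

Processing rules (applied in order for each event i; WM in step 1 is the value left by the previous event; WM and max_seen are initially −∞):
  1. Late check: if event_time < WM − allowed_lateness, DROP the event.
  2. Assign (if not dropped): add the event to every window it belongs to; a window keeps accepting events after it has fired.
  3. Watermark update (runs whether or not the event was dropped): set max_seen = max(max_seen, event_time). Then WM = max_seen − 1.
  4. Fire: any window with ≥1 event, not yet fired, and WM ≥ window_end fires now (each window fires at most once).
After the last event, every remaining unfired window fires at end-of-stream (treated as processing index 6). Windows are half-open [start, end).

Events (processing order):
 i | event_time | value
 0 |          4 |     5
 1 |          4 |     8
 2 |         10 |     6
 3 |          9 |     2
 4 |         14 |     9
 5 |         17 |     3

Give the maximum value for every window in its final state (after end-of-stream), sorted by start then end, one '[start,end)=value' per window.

i=0 t=4 v=5: → [4,7); WM=3
i=1 t=4 v=8: → [4,7); WM=3
i=2 t=10 v=6: → [10,13); WM=9
i=3 t=9 v=2: → [9,13); WM=9
i=4 t=14 v=9: → [14,17); WM=13
i=5 t=17 v=3: → [17,20); WM=16

[4,7)=8 [9,13)=6 [14,17)=9 [17,20)=3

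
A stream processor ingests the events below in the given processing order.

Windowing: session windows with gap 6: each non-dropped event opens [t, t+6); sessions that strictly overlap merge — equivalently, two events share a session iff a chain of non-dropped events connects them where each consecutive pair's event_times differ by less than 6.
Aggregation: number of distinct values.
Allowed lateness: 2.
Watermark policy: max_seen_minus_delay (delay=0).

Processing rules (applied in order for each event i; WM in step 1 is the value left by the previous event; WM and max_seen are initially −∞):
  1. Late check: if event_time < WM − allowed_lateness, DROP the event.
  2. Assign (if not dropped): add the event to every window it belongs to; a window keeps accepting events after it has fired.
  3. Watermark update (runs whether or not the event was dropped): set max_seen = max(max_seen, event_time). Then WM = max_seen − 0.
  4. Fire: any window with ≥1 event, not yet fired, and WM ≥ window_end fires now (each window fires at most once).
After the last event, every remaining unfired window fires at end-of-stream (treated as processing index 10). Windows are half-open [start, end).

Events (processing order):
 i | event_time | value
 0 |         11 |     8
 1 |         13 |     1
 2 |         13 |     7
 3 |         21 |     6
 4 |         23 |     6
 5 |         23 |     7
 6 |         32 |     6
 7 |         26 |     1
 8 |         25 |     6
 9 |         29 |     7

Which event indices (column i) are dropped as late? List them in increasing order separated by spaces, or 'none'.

7 8 9

i=0 t=11 v=8: → [11,17); WM=11
i=1 t=13 v=1: → [11,19); WM=13
i=2 t=13 v=7: → [11,19); WM=13
i=3 t=21 v=6: → [21,27); WM=21
i=4 t=23 v=6: → [21,29); WM=23
i=5 t=23 v=7: → [21,29); WM=23
i=6 t=32 v=6: → [32,38); WM=32
i=7 t=26 v=1: DROP (t<32-2); WM=32
i=8 t=25 v=6: DROP (t<32-2); WM=32
i=9 t=29 v=7: DROP (t<32-2); WM=32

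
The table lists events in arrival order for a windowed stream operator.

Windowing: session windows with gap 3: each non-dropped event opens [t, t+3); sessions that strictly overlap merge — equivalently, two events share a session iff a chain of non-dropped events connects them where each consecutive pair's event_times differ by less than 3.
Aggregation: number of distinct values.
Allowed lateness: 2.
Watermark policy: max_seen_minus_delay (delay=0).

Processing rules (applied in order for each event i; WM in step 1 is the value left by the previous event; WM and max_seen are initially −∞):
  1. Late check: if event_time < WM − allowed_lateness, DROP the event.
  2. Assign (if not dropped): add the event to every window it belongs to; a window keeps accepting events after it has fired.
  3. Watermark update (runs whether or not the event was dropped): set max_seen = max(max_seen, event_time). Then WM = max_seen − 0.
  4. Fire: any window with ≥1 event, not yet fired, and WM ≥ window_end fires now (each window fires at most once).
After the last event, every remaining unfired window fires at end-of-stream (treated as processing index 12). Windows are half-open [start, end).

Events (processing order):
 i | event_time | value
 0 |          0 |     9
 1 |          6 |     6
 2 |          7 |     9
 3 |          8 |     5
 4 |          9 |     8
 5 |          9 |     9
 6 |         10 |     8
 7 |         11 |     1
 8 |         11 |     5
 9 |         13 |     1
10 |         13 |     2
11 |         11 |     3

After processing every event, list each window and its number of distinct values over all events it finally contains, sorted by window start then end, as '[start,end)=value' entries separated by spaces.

[0,3)=1 [6,16)=7

i=0 t=0 v=9: → [0,3); WM=0
i=1 t=6 v=6: → [6,9); WM=6
i=2 t=7 v=9: → [6,10); WM=7
i=3 t=8 v=5: → [6,11); WM=8
i=4 t=9 v=8: → [6,12); WM=9
i=5 t=9 v=9: → [6,12); WM=9
i=6 t=10 v=8: → [6,13); WM=10
i=7 t=11 v=1: → [6,14); WM=11
i=8 t=11 v=5: → [6,14); WM=11
i=9 t=13 v=1: → [6,16); WM=13
i=10 t=13 v=2: → [6,16); WM=13
i=11 t=11 v=3: → [6,16); WM=13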